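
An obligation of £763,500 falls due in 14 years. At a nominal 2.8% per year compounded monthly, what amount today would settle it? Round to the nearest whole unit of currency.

£516,136

i = 0.028/12 = 0.00233333 per month; n = 14·12 = 168.
PV = FV·(1+i)^(−n) = 763,500 × 0.676013 = 516,135.7167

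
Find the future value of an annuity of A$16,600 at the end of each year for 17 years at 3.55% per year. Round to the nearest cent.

A$378,513.45

Accumulation factor s(17|0.0355) = 22.802015; FV = 16600 × 22.802015 = 378,513.4489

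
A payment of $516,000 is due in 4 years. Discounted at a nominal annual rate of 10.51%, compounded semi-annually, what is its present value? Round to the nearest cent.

$342,537.26

With 2 periods per year: i = 0.05255, n = 8.
PV = 516,000 / (1 + 0.05255)^8 = 516,000 / 1.506405 = 342,537.2580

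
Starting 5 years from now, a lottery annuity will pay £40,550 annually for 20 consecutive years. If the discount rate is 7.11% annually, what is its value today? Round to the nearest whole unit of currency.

Value one period before first payment (t=4): 40550 × [1 − (1+0.0711)^(−20)] / 0.0711 = 40550 × 10.504042 = 425,938.8889
Discount back 4 years: 425,938.8889 × (1+0.0711)^(−4) = 425,938.8889 × 0.759766 = 323,613.9365

£323,614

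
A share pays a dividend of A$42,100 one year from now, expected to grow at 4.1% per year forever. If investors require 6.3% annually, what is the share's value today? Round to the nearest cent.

PV = PMT / (i − g) = 42100 / (0.063 − 0.041) = 42100 / 0.022000 = 1,913,636.3636

A$1,913,636.36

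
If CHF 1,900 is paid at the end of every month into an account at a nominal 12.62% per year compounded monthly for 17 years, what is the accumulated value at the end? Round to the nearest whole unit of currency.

CHF 1,346,006

With 12 periods per year: i = 0.0105167, n = 204.
FV = 1900 × [(1+0.0105167)^204 − 1] / 0.0105167 = 1900 × 708.424118 = 1,346,005.8249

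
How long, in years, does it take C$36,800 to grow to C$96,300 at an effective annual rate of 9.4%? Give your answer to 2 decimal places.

10.71 years

(1+i)^n = 96300/36800 = 2.61685, so n = ln 2.61685 / ln 1.094 = 10.7075 years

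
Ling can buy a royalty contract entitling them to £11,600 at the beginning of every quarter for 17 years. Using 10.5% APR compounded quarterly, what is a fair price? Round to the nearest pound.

Periodic rate i = 0.105/4 = 0.02625; n = 17 × 4 = 68 periods.
Annuity factor a(68|0.02625) × (1+i) = 32.382367; PV = 11600 × 32.382367 = 375,635.4597
Payments are at the start of each period, so multiply by (1+i).

£375,635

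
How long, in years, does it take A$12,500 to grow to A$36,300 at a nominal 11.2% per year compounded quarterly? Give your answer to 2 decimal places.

9.65 years

Periodic rate i = 0.112/4 = 0.028.
n = ln(36300/12500) / ln(1+0.028) = ln(2.90400) / 0.027615 = 38.6052 quarters
= 38.6052/4 years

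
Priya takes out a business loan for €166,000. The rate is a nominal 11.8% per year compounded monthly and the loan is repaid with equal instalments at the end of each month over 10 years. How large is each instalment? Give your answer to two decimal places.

Periodic rate i = 0.118/12 = 0.00983333; n = 10 × 12 = 120 periods.
Annuity-PV factor = 70.265595; PMT = 166000 / 70.265595 = 2,362.4649

€2,362.46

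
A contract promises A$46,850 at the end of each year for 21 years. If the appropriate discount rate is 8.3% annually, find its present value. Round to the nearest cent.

Annuity factor a(21|0.083) = 9.790191; PV = 46850 × 9.790191 = 458,670.4385

A$458,670.44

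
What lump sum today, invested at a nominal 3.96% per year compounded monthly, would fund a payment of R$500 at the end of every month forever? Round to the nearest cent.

Periodic rate i = 0.0396/12 = 0.0033.
PV = C/r = 500/0.0033 = 151,515.1515

R$151,515.15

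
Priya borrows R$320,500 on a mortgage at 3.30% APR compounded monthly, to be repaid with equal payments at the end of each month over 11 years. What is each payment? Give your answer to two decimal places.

With 12 periods per year: i = 0.00275, n = 132.
Annuity-PV factor = 110.569793; PMT = 320500 / 110.569793 = 2,898.6217

R$2,898.62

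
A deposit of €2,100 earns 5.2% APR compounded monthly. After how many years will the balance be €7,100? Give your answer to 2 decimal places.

Periodic rate i = 0.052/12 = 0.00433333.
(1+i)^n = 7100/2100 = 3.38095, so n = ln 3.38095 / ln 1.00433 = 281.7219 months
= 281.7219/12 years

23.48 years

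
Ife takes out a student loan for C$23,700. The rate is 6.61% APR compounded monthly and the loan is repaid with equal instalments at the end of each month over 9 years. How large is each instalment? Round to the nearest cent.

C$291.74

i = 0.0661/12 = 0.00550833 per month; n = 9·12 = 108.
PMT = 23700 / ( [1 − (1+0.00550833)^(−108)] / 0.00550833 ) = 23700 / 81.237103 = 291.7386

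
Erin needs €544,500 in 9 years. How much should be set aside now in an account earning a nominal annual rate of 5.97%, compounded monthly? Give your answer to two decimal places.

€318,588.42

Periodic rate i = 0.0597/12 = 0.004975; n = 9 × 12 = 108 periods.
PV = FV·(1+i)^(−n) = 544,500 × 0.585103 = 318,588.4230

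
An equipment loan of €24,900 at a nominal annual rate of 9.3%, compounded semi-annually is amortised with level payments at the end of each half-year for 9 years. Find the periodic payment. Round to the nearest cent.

€2,072.25

With 2 periods per year: i = 0.0465, n = 18.
Annuity-PV factor = 12.015930; PMT = 24900 / 12.015930 = 2,072.2490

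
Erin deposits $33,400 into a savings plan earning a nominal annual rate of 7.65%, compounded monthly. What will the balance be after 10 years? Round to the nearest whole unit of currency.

With 12 periods per year: i = 0.006375, n = 120.
FV = 33,400 × (1 + 0.006375)^120 = 71,602.3415

$71,602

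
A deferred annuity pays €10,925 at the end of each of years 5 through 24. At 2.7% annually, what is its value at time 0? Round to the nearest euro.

€150,242

PV at t=4 (ordinary 20-year annuity): 10925 × a(20|0.027) = 10925 × 15.298648 = 167,137.7255
PV₀ = 167,137.7255 / (1+0.027)^4 = 167,137.7255 / 1.112453 = 150,242.4695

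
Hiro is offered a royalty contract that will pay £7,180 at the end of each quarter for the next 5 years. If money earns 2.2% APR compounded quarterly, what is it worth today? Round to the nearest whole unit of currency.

Periodic rate i = 0.022/4 = 0.0055; n = 5 × 4 = 20 periods.
PV = 7180 × [1 − (1+0.0055)^(−20)] / 0.0055 = 7180 × 18.890150 = 135,631.2753

£135,631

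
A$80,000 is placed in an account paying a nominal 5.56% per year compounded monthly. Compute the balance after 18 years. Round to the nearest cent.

A$217,134.13

With 12 periods per year: i = 0.00463333, n = 216.
FV = 80,000 × (1 + 0.00463333)^216 = 217,134.1253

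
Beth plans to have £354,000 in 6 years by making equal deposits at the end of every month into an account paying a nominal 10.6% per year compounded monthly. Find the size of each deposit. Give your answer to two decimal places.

£3,538.76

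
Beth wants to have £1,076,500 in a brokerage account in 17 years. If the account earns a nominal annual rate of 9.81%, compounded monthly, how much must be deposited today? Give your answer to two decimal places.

£204,496.35

With 12 periods per year: i = 0.008175, n = 204.
PV = FV·(1+i)^(−n) = 1,076,500 × 0.189964 = 204,496.3477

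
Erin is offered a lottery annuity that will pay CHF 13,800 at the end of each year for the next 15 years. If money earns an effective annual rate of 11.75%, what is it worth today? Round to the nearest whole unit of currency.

CHF 95,258

PV = PMT · [1 − (1+i)^(−n)] / i = 13800 · 6.902775 = 95,258.2932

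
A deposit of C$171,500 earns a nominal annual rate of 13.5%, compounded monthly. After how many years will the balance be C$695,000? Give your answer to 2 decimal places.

Periodic rate i = 0.135/12 = 0.01125.
(1+i)^n = 695000/171500 = 4.05248, so n = ln 4.05248 / ln 1.01125 = 125.0831 months
= 125.0831/12 years

10.42 years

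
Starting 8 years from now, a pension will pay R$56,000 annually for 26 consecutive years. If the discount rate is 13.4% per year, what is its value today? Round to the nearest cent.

Value one period before first payment (t=7): 56000 × [1 − (1+0.134)^(−26)] / 0.134 = 56000 × 7.178924 = 402,019.7192
Discount back 7 years: 402,019.7192 × (1+0.134)^(−7) = 402,019.7192 × 0.414676 = 166,707.8206

R$166,707.82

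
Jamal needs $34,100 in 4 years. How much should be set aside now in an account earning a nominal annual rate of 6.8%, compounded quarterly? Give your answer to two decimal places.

With 4 periods per year: i = 0.017, n = 16.
PV = 34,100 / (1 + 0.017)^16 = 34,100 / 1.309590 = 26,038.6901

$26,038.69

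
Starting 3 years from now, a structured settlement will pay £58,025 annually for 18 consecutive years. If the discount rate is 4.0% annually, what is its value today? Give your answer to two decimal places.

£679,138.04

PV at t=2 (ordinary 18-year annuity): 58025 × a(18|0.04) = 58025 × 12.659297 = 734,555.7070
Discount back 2 years: 734,555.7070 × (1+0.04)^(−2) = 734,555.7070 × 0.924556 = 679,138.0427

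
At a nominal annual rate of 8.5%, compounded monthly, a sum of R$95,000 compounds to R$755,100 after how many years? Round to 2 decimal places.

24.47 years

Periodic rate i = 0.085/12 = 0.00708333.
n = ln(755100/95000) / ln(1+0.00708333) = ln(7.94842) / 0.007058 = 293.6903 months
= 293.6903/12 years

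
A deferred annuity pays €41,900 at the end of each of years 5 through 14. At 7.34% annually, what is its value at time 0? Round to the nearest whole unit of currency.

€218,237

PV at t=4 (ordinary 10-year annuity): 41900 × a(10|0.0734) = 41900 × 6.914511 = 289,718.0133
PV₀ = 289,718.0133 / (1+0.0734)^4 = 289,718.0133 / 1.327536 = 218,237.3777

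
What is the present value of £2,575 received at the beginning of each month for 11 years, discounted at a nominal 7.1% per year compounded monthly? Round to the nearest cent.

With 12 periods per year: i = 0.00591667, n = 132.
Annuity factor a(132|0.00591667) × (1+i) = 91.977116; PV = 2575 × 91.977116 = 236,841.0739
(Beginning-of-period payments → annuity-due factor ×(1+i).)

£236,841.07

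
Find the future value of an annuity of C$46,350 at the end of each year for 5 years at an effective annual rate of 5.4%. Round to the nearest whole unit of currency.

FV = 46350 × [(1+0.054)^5 − 1] / 0.054 = 46350 × 5.569956 = 258,167.4524

C$258,167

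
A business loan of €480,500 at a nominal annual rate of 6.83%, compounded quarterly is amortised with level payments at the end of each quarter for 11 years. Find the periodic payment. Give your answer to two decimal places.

€15,620.38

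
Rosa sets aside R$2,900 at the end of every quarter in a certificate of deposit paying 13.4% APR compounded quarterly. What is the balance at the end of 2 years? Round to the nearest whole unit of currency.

Periodic rate i = 0.134/4 = 0.0335; n = 2 × 4 = 8 periods.
FV = PMT · [(1+i)^n − 1] / i = 2900 · 9.003549 = 26,110.2933

R$26,110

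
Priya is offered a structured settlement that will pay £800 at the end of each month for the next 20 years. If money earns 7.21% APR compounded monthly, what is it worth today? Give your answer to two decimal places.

i = 0.0721/12 = 0.00600833 per month; n = 20·12 = 240.
Annuity factor a(240|0.00600833) = 126.910932; PV = 800 × 126.910932 = 101,528.7454

£101,528.75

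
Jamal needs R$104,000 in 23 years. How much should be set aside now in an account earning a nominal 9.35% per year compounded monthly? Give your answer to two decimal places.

i = 0.0935/12 = 0.00779167 per month; n = 23·12 = 276.
Discount factor = (1+0.00779167)^(−276) = 0.117400; PV = 104,000 × 0.117400 = 12,209.6378

R$12,209.64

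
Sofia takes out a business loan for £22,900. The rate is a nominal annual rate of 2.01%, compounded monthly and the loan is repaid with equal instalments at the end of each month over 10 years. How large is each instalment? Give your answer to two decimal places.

£210.81

With 12 periods per year: i = 0.001675, n = 120.
Annuity-PV factor = 108.626881; PMT = 22900 / 108.626881 = 210.8134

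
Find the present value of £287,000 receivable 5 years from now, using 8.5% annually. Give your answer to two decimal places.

£190,868.04

PV = 287,000 / (1 + 0.085)^5 = 287,000 / 1.503657 = 190,868.0365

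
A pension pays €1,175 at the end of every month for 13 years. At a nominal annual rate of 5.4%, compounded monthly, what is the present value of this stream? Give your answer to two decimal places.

With 12 periods per year: i = 0.0045, n = 156.
Annuity factor a(156|0.0045) = 111.916847; PV = 1175 × 111.916847 = 131,502.2950

€131,502.29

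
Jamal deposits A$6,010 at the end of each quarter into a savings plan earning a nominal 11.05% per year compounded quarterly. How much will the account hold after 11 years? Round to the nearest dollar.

A$504,045

With 4 periods per year: i = 0.027625, n = 44.
Accumulation factor s(44|0.027625) = 83.867669; FV = 6010 × 83.867669 = 504,044.6920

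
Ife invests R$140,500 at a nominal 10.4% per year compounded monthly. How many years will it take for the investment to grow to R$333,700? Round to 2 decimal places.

8.35 years

Periodic rate i = 0.104/12 = 0.00866667.
(1+i)^n = 333700/140500 = 2.37509, so n = ln 2.37509 / ln 1.00867 = 100.2436 months
= 100.2436/12 years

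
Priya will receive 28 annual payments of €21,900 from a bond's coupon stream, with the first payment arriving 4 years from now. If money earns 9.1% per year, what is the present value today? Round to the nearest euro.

€169,148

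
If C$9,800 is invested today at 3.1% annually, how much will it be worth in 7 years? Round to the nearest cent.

FV = PV·(1+i)^n = 9,800 × 1.238257 = 12,134.9148

C$12,134.91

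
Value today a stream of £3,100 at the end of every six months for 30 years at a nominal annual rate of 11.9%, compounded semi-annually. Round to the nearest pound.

£50,476

With 2 periods per year: i = 0.0595, n = 60.
Annuity factor a(60|0.0595) = 16.282609; PV = 3100 × 16.282609 = 50,476.0884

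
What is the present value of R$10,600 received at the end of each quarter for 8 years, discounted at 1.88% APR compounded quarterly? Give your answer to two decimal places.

With 4 periods per year: i = 0.0047, n = 32.
PV = 10600 × [1 − (1+0.0047)^(−32)] / 0.0047 = 10600 × 29.645329 = 314,240.4890

R$314,240.49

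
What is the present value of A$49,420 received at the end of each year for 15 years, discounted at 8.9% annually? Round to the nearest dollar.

PV = PMT · [1 − (1+i)^(−n)] / i = 49420 · 8.108495 = 400,721.8139

A$400,722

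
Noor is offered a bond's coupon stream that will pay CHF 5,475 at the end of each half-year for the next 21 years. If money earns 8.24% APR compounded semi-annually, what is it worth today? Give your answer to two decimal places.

Periodic rate i = 0.0824/2 = 0.0412; n = 21 × 2 = 42 periods.
PV = 5475 × [1 − (1+0.0412)^(−42)] / 0.0412 = 5475 × 19.818687 = 108,507.3104

CHF 108,507.31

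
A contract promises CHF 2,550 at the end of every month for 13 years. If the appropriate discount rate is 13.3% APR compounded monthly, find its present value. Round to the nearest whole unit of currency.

With 12 periods per year: i = 0.0110833, n = 156.
PV = 2550 × [1 − (1+0.0110833)^(−156)] / 0.0110833 = 2550 × 74.060956 = 188,855.4389

CHF 188,855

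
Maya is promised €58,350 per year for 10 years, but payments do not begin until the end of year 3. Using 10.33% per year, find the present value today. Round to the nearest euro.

€290,411

Value one period before first payment (t=2): 58350 × [1 − (1+0.1033)^(−10)] / 0.1033 = 58350 × 6.058417 = 353,508.6078
Discount back 2 years: 353,508.6078 × (1+0.1033)^(−2) = 353,508.6078 × 0.821510 = 290,410.7957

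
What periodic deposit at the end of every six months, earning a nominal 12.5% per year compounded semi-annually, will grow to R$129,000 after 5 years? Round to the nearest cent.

Periodic rate i = 0.125/2 = 0.0625; n = 5 × 2 = 10 periods.
PMT = 129000 / ( [(1+0.0625)^10 − 1] / 0.0625 ) = 129000 / 13.336572 = 9,672.6503

R$9,672.65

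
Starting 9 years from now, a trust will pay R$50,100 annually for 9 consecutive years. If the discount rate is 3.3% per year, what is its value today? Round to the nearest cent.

Value one period before first payment (t=8): 50100 × [1 − (1+0.033)^(−9)] / 0.033 = 50100 × 7.678313 = 384,683.4681
PV₀ = 384,683.4681 / (1+0.033)^8 = 384,683.4681 / 1.296590 = 296,688.6624

R$296,688.66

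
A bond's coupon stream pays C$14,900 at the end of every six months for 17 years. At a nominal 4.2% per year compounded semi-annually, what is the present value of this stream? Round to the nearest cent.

Periodic rate i = 0.042/2 = 0.021; n = 17 × 2 = 34 periods.
PV = 14900 × [1 − (1+0.021)^(−34)] / 0.021 = 14900 × 24.127833 = 359,504.7104

C$359,504.71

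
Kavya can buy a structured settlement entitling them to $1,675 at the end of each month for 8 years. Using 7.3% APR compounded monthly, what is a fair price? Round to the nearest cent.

$121,522.20

Periodic rate i = 0.073/12 = 0.00608333; n = 8 × 12 = 96 periods.
PV = PMT · [1 − (1+i)^(−n)] / i = 1675 · 72.550567 = 121,522.2001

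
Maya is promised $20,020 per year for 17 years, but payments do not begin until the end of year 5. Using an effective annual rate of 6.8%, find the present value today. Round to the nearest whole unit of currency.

$152,339

Value one period before first payment (t=4): 20020 × [1 − (1+0.068)^(−17)] / 0.068 = 20020 × 9.899926 = 198,196.5253
Discount back 4 years: 198,196.5253 × (1+0.068)^(−4) = 198,196.5253 × 0.768626 = 152,338.9738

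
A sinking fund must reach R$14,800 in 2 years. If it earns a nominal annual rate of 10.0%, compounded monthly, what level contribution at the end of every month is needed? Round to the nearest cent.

With 12 periods per year: i = 0.00833333, n = 24.
FV-annuity factor = 26.446915; PMT = 14800 / 26.446915 = 559.6116

R$559.61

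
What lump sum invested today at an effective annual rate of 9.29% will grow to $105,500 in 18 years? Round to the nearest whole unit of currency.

Discount factor = (1+0.0929)^(−18) = 0.202093; PV = 105,500 × 0.202093 = 21,320.8636

$21,321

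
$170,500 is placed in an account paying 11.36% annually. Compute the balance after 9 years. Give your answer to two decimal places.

FV = PV·(1+i)^n = 170,500 × 2.633680 = 449,042.4345

$449,042.43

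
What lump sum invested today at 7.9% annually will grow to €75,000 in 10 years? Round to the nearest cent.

€35,062.82

PV = FV·(1+i)^(−n) = 75,000 × 0.467504 = 35,062.8179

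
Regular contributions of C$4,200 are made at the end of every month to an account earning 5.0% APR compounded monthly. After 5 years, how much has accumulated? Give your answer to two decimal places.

C$285,625.55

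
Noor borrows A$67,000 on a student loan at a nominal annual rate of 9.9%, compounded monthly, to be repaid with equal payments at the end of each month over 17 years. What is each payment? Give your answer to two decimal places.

i = 0.099/12 = 0.00825 per month; n = 17·12 = 204.
Annuity-PV factor = 98.532960; PMT = 67000 / 98.532960 = 679.9755

A$679.98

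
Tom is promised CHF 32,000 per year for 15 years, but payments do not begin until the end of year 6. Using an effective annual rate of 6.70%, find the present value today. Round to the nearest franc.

Value one period before first payment (t=5): 32000 × [1 − (1+0.067)^(−15)] / 0.067 = 32000 × 9.283038 = 297,057.2044
Discount back 5 years: 297,057.2044 × (1+0.067)^(−5) = 297,057.2044 × 0.723066 = 214,791.9459

CHF 214,792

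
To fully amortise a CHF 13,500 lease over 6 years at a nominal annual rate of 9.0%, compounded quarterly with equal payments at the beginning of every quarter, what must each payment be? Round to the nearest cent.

i = 0.09/4 = 0.0225 per quarter; n = 6·4 = 24.
PMT = 13500 / ( [1 − (1+0.0225)^(−24)] / 0.0225 × (1+i) ) = 13500 / 18.802790 = 717.9786

CHF 717.98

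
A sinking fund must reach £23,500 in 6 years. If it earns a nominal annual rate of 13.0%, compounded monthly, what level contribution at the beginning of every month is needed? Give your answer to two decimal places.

£214.83

Periodic rate i = 0.13/12 = 0.0108333; n = 6 × 12 = 72 periods.
FV-annuity factor × (1+i) = 109.388409; PMT = 23500 / 109.388409 = 214.8308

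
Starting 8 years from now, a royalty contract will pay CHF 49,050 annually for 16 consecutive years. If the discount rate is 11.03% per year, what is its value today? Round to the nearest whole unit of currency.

CHF 173,706

Value one period before first payment (t=7): 49050 × [1 − (1+0.1103)^(−16)] / 0.1103 = 49050 × 7.366457 = 361,324.6971
Discount back 7 years: 361,324.6971 × (1+0.1103)^(−7) = 361,324.6971 × 0.480748 = 173,706.1795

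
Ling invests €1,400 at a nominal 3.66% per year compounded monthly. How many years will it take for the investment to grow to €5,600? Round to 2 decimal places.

Periodic rate i = 0.0366/12 = 0.00305.
n = ln(5600/1400) / ln(1+0.00305) = ln(4.00000) / 0.003045 = 455.2155 months
= 455.2155/12 years

37.93 years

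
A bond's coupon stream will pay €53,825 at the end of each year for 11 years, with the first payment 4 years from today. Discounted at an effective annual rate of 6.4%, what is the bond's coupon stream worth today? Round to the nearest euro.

Value one period before first payment (t=3): 53825 × [1 − (1+0.064)^(−11)] / 0.064 = 53825 × 7.728000 = 415,959.6191
Discount back 3 years: 415,959.6191 × (1+0.064)^(−3) = 415,959.6191 × 0.830185 = 345,323.6224

€345,324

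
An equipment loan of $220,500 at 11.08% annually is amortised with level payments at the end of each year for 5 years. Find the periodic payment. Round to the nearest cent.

Annuity-PV factor = 3.688471; PMT = 220500 / 3.688471 = 59,780.8638

$59,780.86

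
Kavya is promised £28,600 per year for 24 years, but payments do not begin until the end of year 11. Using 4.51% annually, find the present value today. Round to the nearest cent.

£266,432.25

Value one period before first payment (t=10): 28600 × [1 − (1+0.0451)^(−24)] / 0.0451 = 28600 × 14.481023 = 414,157.2503
PV₀ = 414,157.2503 / (1+0.0451)^10 = 414,157.2503 / 1.554456 = 266,432.2493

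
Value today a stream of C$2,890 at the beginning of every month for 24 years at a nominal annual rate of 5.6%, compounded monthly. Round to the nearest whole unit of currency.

C$459,404

Periodic rate i = 0.056/12 = 0.00466667; n = 24 × 12 = 288 periods.
PV = 2890 × [1 − (1+0.00466667)^(−288)] / 0.00466667 × (1+i) = 2890 × 158.963314 = 459,403.9779
(Beginning-of-period payments → annuity-due factor ×(1+i).)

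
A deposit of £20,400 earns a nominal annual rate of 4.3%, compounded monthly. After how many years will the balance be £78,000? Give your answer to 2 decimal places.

31.25 years

Periodic rate i = 0.043/12 = 0.00358333.
(1+i)^n = 78000/20400 = 3.82353, so n = ln 3.82353 / ln 1.00358 = 374.9513 months
= 374.9513/12 years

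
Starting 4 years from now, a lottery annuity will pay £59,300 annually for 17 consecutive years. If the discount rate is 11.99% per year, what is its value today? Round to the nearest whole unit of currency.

Value one period before first payment (t=3): 59300 × [1 − (1+0.1199)^(−17)] / 0.1199 = 59300 × 7.123723 = 422,436.7869
Discount back 3 years: 422,436.7869 × (1+0.1199)^(−3) = 422,436.7869 × 0.711971 = 300,762.7151

£300,763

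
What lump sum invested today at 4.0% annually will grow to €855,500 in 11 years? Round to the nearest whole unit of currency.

€555,716

PV = 855,500 / (1 + 0.04)^11 = 855,500 / 1.539454 = 555,716.4870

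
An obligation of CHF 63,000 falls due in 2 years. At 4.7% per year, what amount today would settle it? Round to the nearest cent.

CHF 57,470.79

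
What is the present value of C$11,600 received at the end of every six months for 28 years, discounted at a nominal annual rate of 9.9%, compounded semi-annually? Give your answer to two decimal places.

Periodic rate i = 0.099/2 = 0.0495; n = 28 × 2 = 56 periods.
PV = PMT · [1 − (1+i)^(−n)] / i = 11600 · 18.851883 = 218,681.8394

C$218,681.84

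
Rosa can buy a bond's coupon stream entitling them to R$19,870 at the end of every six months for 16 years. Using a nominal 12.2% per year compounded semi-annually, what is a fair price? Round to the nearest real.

With 2 periods per year: i = 0.061, n = 32.
Annuity factor a(32|0.061) = 13.928664; PV = 19870 × 13.928664 = 276,762.5580

R$276,763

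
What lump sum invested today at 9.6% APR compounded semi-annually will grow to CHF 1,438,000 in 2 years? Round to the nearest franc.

CHF 1,192,103

Periodic rate i = 0.096/2 = 0.048; n = 2 × 2 = 4 periods.
PV = FV·(1+i)^(−n) = 1,438,000 × 0.829001 = 1,192,102.9301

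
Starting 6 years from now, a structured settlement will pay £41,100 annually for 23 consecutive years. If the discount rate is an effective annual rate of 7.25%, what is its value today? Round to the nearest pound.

£319,631

Value one period before first payment (t=5): 41100 × [1 − (1+0.0725)^(−23)] / 0.0725 = 41100 × 11.035549 = 453,561.0698
PV₀ = 453,561.0698 / (1+0.0725)^5 = 453,561.0698 / 1.419013 = 319,631.2747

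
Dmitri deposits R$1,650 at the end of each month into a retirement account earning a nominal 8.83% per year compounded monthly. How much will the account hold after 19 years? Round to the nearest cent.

Periodic rate i = 0.0883/12 = 0.00735833; n = 19 × 12 = 228 periods.
FV = PMT · [(1+i)^n − 1] / i = 1650 · 587.150398 = 968,798.1572

R$968,798.16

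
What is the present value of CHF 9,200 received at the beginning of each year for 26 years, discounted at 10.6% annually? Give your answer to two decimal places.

CHF 89,000.41

Annuity factor a(26|0.106) × (1+i) = 9.673958; PV = 9200 × 9.673958 = 89,000.4147
(annuity-due: payments at period start, so ×(1+i).)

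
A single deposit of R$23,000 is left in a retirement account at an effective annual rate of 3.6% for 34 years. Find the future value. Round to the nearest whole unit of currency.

FV = PV·(1+i)^n = 23,000 × 3.328371 = 76,552.5250

R$76,553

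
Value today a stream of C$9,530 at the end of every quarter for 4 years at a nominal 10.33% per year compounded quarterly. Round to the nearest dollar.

C$123,619

i = 0.1033/4 = 0.025825 per quarter; n = 4·4 = 16.
PV = PMT · [1 − (1+i)^(−n)] / i = 9530 · 12.971577 = 123,619.1293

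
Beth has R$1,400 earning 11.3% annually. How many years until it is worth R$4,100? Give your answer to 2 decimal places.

(1+i)^n = 4100/1400 = 2.92857, so n = ln 2.92857 / ln 1.113 = 10.0367 years

10.04 years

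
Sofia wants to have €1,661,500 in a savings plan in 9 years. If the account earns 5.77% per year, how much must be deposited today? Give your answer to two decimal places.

€1,002,854.22

PV = FV·(1+i)^(−n) = 1,661,500 × 0.603584 = 1,002,854.2202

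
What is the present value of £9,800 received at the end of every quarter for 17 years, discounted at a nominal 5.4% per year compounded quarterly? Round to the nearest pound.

£434,266

Periodic rate i = 0.054/4 = 0.0135; n = 17 × 4 = 68 periods.
PV = PMT · [1 − (1+i)^(−n)] / i = 9800 · 44.312834 = 434,265.7716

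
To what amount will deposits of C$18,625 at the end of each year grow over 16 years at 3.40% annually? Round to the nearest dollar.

C$387,495

FV = 18625 × [(1+0.034)^16 − 1] / 0.034 = 18625 × 20.805113 = 387,495.2224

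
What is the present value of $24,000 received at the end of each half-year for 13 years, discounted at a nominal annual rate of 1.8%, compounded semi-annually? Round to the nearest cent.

With 2 periods per year: i = 0.009, n = 26.
PV = PMT · [1 − (1+i)^(−n)] / i = 24000 · 23.089935 = 554,158.4340

$554,158.43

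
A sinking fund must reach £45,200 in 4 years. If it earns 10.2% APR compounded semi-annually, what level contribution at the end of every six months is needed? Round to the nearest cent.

£4,716.52

Periodic rate i = 0.102/2 = 0.051; n = 4 × 2 = 8 periods.
FV-annuity factor = 9.583330; PMT = 45200 / 9.583330 = 4,716.5233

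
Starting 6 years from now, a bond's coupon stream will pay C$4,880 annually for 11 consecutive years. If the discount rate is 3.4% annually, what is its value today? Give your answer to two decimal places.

C$37,368.98

Value one period before first payment (t=5): 4880 × [1 − (1+0.034)^(−11)] / 0.034 = 4880 × 9.050950 = 44,168.6349
Discount back 5 years: 44,168.6349 × (1+0.034)^(−5) = 44,168.6349 × 0.846052 = 37,368.9833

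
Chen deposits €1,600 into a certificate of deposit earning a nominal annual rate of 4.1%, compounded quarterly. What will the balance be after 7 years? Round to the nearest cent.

€2,128.77

i = 0.041/4 = 0.01025 per quarter; n = 7·4 = 28.
FV = PV·(1+i)^n = 1,600 × 1.330479 = 2,128.7666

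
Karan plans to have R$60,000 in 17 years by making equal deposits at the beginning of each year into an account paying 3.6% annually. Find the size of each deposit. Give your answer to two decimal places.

FV-annuity factor × (1+i) = 23.723890; PMT = 60000 / 23.723890 = 2,529.0962

R$2,529.10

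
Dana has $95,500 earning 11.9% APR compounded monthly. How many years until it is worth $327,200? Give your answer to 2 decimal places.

Periodic rate i = 0.119/12 = 0.00991667.
n = ln(327200/95500) / ln(1+0.00991667) = ln(3.42618) / 0.009868 = 124.7941 months
= 124.7941/12 years

10.40 years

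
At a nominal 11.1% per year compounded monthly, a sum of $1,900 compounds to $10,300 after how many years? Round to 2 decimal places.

Periodic rate i = 0.111/12 = 0.00925.
(1+i)^n = 10300/1900 = 5.42105, so n = ln 5.42105 / ln 1.00925 = 183.5779 months
= 183.5779/12 years

15.30 years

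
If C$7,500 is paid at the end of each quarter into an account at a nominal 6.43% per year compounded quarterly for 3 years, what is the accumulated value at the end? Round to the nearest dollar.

Periodic rate i = 0.0643/4 = 0.016075; n = 3 × 4 = 12 periods.
FV = PMT · [(1+i)^n − 1] / i = 7500 · 13.119909 = 98,399.3197

C$98,399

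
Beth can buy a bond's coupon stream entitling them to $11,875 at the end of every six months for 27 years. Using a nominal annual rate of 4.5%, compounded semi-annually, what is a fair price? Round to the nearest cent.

$369,057.65

With 2 periods per year: i = 0.0225, n = 54.
PV = 11875 × [1 − (1+0.0225)^(−54)] / 0.0225 = 11875 × 31.078539 = 369,057.6518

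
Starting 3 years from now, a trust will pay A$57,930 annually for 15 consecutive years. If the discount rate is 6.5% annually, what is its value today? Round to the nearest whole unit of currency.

A$480,237

PV at t=2 (ordinary 15-year annuity): 57930 × a(15|0.065) = 57930 × 9.402669 = 544,696.6068
Discount back 2 years: 544,696.6068 × (1+0.065)^(−2) = 544,696.6068 × 0.881659 = 480,236.8196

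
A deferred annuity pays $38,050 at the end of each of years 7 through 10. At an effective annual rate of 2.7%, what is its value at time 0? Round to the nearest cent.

Value one period before first payment (t=6): 38050 × [1 − (1+0.027)^(−4)] / 0.027 = 38050 × 3.743920 = 142,456.1444
Discount back 6 years: 142,456.1444 × (1+0.027)^(−6) = 142,456.1444 × 0.852270 = 121,411.1365

$121,411.14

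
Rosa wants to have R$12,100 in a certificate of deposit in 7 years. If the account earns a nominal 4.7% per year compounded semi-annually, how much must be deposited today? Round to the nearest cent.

Periodic rate i = 0.047/2 = 0.0235; n = 7 × 2 = 14 periods.
PV = FV·(1+i)^(−n) = 12,100 × 0.722387 = 8,740.8871

R$8,740.89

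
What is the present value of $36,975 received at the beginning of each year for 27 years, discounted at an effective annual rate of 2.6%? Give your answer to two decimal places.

PV = PMT · [1 − (1+i)^(−n)] / i × (1+i) = 36975 · 19.728441 = 729,459.0875
Payments are at the start of each period, so multiply by (1+i).

$729,459.09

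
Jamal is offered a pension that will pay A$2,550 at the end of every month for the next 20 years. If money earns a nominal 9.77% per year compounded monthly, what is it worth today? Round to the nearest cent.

With 12 periods per year: i = 0.00814167, n = 240.
Annuity factor a(240|0.00814167) = 105.281679; PV = 2550 × 105.281679 = 268,468.2807

A$268,468.28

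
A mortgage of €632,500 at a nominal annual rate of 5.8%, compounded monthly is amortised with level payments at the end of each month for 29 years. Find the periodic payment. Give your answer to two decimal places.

€3,759.13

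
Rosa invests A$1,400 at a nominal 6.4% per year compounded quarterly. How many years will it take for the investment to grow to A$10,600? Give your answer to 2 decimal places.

31.88 years

Periodic rate i = 0.064/4 = 0.016.
n = ln(10600/1400) / ln(1+0.016) = ln(7.57143) / 0.015873 = 127.5334 quarters
= 127.5334/4 years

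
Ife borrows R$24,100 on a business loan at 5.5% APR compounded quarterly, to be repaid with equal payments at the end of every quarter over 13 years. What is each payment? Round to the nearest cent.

R$651.78

Periodic rate i = 0.055/4 = 0.01375; n = 13 × 4 = 52 periods.
PMT = 24100 / ( [1 − (1+0.01375)^(−52)] / 0.01375 ) = 24100 / 36.975942 = 651.7751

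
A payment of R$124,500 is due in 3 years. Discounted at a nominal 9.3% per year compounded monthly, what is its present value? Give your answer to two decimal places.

i = 0.093/12 = 0.00775 per month; n = 3·12 = 36.
PV = FV·(1+i)^(−n) = 124,500 × 0.757354 = 94,290.5797

R$94,290.58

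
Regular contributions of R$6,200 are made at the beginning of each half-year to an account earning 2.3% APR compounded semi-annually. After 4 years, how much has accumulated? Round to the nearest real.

R$52,237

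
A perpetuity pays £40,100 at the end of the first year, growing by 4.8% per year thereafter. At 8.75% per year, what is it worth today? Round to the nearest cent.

PV = D₁/(r − g) = 40100/(0.0875 − 0.048) = 1,015,189.8734

£1,015,189.87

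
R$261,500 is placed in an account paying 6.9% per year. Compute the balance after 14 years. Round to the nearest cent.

FV = 261,500 × (1 + 0.069)^14 = 665,517.6322

R$665,517.63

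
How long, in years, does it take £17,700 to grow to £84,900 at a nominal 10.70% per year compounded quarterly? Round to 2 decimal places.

Periodic rate i = 0.107/4 = 0.02675.
n = ln(84900/17700) / ln(1+0.02675) = ln(4.79661) / 0.026398 = 59.3939 quarters
= 59.3939/4 years

14.85 years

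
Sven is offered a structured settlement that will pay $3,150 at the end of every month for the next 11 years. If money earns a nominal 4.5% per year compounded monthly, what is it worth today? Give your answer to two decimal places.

i = 0.045/12 = 0.00375 per month; n = 11·12 = 132.
PV = PMT · [1 − (1+i)^(−n)] / i = 3150 · 103.963862 = 327,486.1664

$327,486.17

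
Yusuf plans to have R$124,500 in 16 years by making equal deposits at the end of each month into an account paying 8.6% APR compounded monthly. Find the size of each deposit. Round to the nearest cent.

R$303.52

With 12 periods per year: i = 0.00716667, n = 192.
PMT = 124500 / ( [(1+0.00716667)^192 − 1] / 0.00716667 ) = 124500 / 410.184204 = 303.5222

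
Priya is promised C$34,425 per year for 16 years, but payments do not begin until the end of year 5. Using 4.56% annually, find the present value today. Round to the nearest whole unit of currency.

C$322,152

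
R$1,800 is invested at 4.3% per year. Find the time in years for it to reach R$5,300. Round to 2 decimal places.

25.65 years

n = ln(5300/1800) / ln(1+0.043) = ln(2.94444) / 0.042101 = 25.6506 years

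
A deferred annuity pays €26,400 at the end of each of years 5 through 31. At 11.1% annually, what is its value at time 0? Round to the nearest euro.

€147,006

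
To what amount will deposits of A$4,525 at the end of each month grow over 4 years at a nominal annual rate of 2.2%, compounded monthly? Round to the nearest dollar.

i = 0.022/12 = 0.00183333 per month; n = 4·12 = 48.
Accumulation factor s(48|0.00183333) = 50.127352; FV = 4525 × 50.127352 = 226,826.2696

A$226,826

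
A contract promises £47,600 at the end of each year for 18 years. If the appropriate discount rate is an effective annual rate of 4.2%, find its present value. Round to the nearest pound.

£592,904

Annuity factor a(18|0.042) = 12.455971; PV = 47600 × 12.455971 = 592,904.2396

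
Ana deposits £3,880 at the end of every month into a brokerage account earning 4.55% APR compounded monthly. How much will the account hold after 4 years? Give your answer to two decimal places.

i = 0.0455/12 = 0.00379167 per month; n = 4·12 = 48.
FV = 3880 × [(1+0.00379167)^48 − 1] / 0.00379167 = 3880 × 52.536631 = 203,842.1271

£203,842.13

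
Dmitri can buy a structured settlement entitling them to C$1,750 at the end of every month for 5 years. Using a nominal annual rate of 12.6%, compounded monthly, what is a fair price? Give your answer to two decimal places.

C$77,609.34

With 12 periods per year: i = 0.0105, n = 60.
Annuity factor a(60|0.0105) = 44.348191; PV = 1750 × 44.348191 = 77,609.3350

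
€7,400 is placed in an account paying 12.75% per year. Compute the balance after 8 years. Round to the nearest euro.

7,400 × (1+0.1275)^8 = 7,400 × 2.611755 = 19,326.9856

€19,327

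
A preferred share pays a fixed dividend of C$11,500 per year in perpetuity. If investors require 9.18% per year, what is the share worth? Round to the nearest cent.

C$125,272.33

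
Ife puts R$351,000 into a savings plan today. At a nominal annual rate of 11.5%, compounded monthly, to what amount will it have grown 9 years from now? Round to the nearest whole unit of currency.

Periodic rate i = 0.115/12 = 0.00958333; n = 9 × 12 = 108 periods.
351,000 × (1+0.00958333)^108 = 351,000 × 2.801268 = 983,244.9816

R$983,245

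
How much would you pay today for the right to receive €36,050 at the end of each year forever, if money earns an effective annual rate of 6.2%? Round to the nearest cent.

PV = C/r = 36050/0.062 = 581,451.6129

€581,451.61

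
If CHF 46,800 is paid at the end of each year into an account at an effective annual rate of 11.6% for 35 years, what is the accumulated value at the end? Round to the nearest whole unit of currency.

CHF 18,391,220

Accumulation factor s(35|0.116) = 392.974796; FV = 46800 × 392.974796 = 18,391,220.4346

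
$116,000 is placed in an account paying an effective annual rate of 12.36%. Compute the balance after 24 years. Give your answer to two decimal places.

FV = PV·(1+i)^n = 116,000 × 16.393872 = 1,901,689.1206

$1,901,689.12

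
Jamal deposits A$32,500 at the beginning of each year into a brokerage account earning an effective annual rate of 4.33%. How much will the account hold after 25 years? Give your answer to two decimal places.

A$1,476,539.75

FV = 32500 × [(1+0.0433)^25 − 1] / 0.0433 × (1+i) = 32500 × 45.431992 = 1,476,539.7530
(annuity-due: payments at period start, so ×(1+i).)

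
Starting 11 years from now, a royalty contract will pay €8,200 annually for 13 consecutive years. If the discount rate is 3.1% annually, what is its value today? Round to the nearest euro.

€63,854

Value one period before first payment (t=10): 8200 × [1 − (1+0.031)^(−13)] / 0.031 = 8200 × 10.567260 = 86,651.5332
PV₀ = 86,651.5332 / (1+0.031)^10 = 86,651.5332 / 1.357021 = 63,854.2192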